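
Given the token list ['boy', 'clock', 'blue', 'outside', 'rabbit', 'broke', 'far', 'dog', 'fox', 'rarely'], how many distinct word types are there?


Listing all tokens and tracking unique types:
  Token 1: 'boy' -> NEW (unique so far: 1)
  Token 2: 'clock' -> NEW (unique so far: 2)
  Token 3: 'blue' -> NEW (unique so far: 3)
  Token 4: 'outside' -> NEW (unique so far: 4)
  Token 5: 'rabbit' -> NEW (unique so far: 5)
  Token 6: 'broke' -> NEW (unique so far: 6)
  Token 7: 'far' -> NEW (unique so far: 7)
  Token 8: 'dog' -> NEW (unique so far: 8)
  Token 9: 'fox' -> NEW (unique so far: 9)
  Token 10: 'rarely' -> NEW (unique so far: 10)
Unique types: ('blue', 'boy', 'broke', 'clock', 'dog', 'far', 'fox', 'outside', 'rabbit', 'rarely')
Vocabulary size: 10

10


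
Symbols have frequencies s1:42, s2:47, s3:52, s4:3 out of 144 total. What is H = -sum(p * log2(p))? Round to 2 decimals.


Computing entropy H = -sum(p_i * log2(p_i)):
  s1: p = 42/144 = 0.2917, -p*log2(p) = 0.5185
  s2: p = 47/144 = 0.3264, -p*log2(p) = 0.5272
  s3: p = 52/144 = 0.3611, -p*log2(p) = 0.5306
  s4: p = 3/144 = 0.0208, -p*log2(p) = 0.1164
H = sum of terms = 1.6927
Rounded to 2 decimals: 1.69

1.69


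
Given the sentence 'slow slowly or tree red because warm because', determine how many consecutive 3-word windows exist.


Word trigrams from [8] words:
  Trigram 1: (slow slowly or)
  Trigram 2: (slowly or tree)
  Trigram 3: (or tree red)
  Trigram 4: (tree red because)
  Trigram 5: (red because warm)
  Trigram 6: (because warm because)
Total word trigrams: 8 - 2 = 6

6


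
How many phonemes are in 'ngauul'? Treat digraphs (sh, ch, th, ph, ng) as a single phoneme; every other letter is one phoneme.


Parsing 'ngauul' greedily, digraphs first:
  'ng' -> digraph (1 consonant phoneme) (phonemes so far: 1)
  'a' -> vowel phoneme (phonemes so far: 2)
  'u' -> vowel phoneme (phonemes so far: 3)
  'u' -> vowel phoneme (phonemes so far: 4)
  'l' -> consonant phoneme (phonemes so far: 5)
Total phonemes: 5

5


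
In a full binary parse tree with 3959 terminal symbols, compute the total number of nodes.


Leaf nodes (terminals): 3959
Internal nodes = n - 1 = 3959 - 1 = 3958
Total = leaves + internal = 3959 + 3958 = 7917

7917


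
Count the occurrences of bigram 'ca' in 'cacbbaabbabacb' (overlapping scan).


Scanning 'cacbbaabbabacb' for bigram 'ca':
  Position 0: 'ca' -> MATCH
  Position 1: 'ac' -> no
  Position 2: 'cb' -> no
  Position 3: 'bb' -> no
  Position 4: 'ba' -> no
  Position 5: 'aa' -> no
  Position 6: 'ab' -> no
  Position 7: 'bb' -> no
  Position 8: 'ba' -> no
  Position 9: 'ab' -> no
  Position 10: 'ba' -> no
  Position 11: 'ac' -> no
  Position 12: 'cb' -> no
Total matches: 1

1


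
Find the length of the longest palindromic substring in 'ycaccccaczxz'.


Scanning 'ycaccccaczxz' for palindromic substrings.
Substring at positions 1-8: 'caccccac'.
Check: reverse('caccccac') = 'caccccac' -> palindrome confirmed.
Neighbouring characters ('y' / 'z') break symmetry, so it cannot extend further.
No longer palindromic substring exists; longest length = 8

8


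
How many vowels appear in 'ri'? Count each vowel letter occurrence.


Scanning each character of 'ri':
  Position 1: 'r' -> consonant (running count: 0)
  Position 2: 'i' -> vowel (running count: 1)
Total vowels: 1

1


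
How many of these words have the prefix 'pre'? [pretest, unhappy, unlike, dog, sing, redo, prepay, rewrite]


Checking each word for prefix 'pre':
  'pretest' -> YES, starts with 'pre' (count: 1)
  'unhappy' -> no (count: 1)
  'unlike' -> no (count: 1)
  'dog' -> no (count: 1)
  'sing' -> no (count: 1)
  'redo' -> no (count: 1)
  'prepay' -> YES, starts with 'pre' (count: 2)
  'rewrite' -> no (count: 2)
Total with prefix 'pre': 2

2


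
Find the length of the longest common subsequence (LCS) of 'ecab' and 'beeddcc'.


DP table for LCS of 'ecab' and 'beeddcc':
       b  e  e  d  d  c  c
    0  0  0  0  0  0  0  0
  e 0  0  1  1  1  1  1  1
  c 0  0  1  1  1  1  2  2
  a 0  0  1  1  1  1  2  2
  b 0  1  1  1  1  1  2  2
LCS: 'ec'
LCS length = 2

2


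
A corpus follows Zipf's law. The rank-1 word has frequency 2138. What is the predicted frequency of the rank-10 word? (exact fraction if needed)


Zipf's law: freq(rank) = f1 / rank
f1 = 2138, rank = 10
freq = 2138 / 10
GCD(2138, 10) = 2
Simplified: 1069/5

1069/5


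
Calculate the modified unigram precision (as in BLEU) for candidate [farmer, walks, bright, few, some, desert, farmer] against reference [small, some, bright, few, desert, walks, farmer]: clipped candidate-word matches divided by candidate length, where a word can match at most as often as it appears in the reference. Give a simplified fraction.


Reference word counts: {'bright': 1, 'desert': 1, 'farmer': 1, 'few': 1, 'small': 1, 'some': 1, 'walks': 1}
Checking each candidate word (with clipping):
  'farmer' -> in reference (ref count 1, used 1/1) -> match (matches: 1)
  'walks' -> in reference (ref count 1, used 1/1) -> match (matches: 2)
  'bright' -> in reference (ref count 1, used 1/1) -> match (matches: 3)
  'few' -> in reference (ref count 1, used 1/1) -> match (matches: 4)
  'some' -> in reference (ref count 1, used 1/1) -> match (matches: 5)
  'desert' -> in reference (ref count 1, used 1/1) -> match (matches: 6)
  'farmer' -> ref count 1 already used up (1/1) -> clipped, no match (matches: 6)
Clipped matches: 6, Candidate length: 7
Precision = 6/7

6/7


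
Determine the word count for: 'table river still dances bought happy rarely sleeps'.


Counting words by splitting on spaces:
  Word 1: 'table'
  Word 2: 'river'
  Word 3: 'still'
  Word 4: 'dances'
  Word 5: 'bought'
  Word 6: 'happy'
  Word 7: 'rarely'
  Word 8: 'sleeps'
Total words: 8

8


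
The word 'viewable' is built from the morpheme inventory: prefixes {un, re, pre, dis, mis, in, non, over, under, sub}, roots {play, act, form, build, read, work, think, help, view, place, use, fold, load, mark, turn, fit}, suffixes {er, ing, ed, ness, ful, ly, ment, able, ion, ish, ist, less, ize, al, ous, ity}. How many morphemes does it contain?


Segmenting 'viewable' against the inventory:
  'view' -> root (morpheme 1)
  'able' -> suffix (morpheme 2)
Total morphemes: 2

2


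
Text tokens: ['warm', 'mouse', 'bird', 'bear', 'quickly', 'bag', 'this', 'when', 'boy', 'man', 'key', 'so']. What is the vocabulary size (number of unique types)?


Listing all tokens and tracking unique types:
  Token 1: 'warm' -> NEW (unique so far: 1)
  Token 2: 'mouse' -> NEW (unique so far: 2)
  Token 3: 'bird' -> NEW (unique so far: 3)
  Token 4: 'bear' -> NEW (unique so far: 4)
  Token 5: 'quickly' -> NEW (unique so far: 5)
  Token 6: 'bag' -> NEW (unique so far: 6)
  Token 7: 'this' -> NEW (unique so far: 7)
  Token 8: 'when' -> NEW (unique so far: 8)
  Token 9: 'boy' -> NEW (unique so far: 9)
  Token 10: 'man' -> NEW (unique so far: 10)
  Token 11: 'key' -> NEW (unique so far: 11)
  Token 12: 'so' -> NEW (unique so far: 12)
Unique types: ('bag', 'bear', 'bird', 'boy', 'key', 'man', 'mouse', 'quickly', 'so', 'this', 'warm', 'when')
Vocabulary size: 12

12


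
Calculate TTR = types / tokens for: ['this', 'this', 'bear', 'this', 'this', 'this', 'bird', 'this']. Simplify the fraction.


Tokens: 8
Unique types: ('bear', 'bird', 'this') = 3
TTR = 3/8
Already in lowest terms.

3/8


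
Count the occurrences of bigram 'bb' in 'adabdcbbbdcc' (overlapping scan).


Scanning 'adabdcbbbdcc' for bigram 'bb':
  Position 0: 'ad' -> no
  Position 1: 'da' -> no
  Position 2: 'ab' -> no
  Position 3: 'bd' -> no
  Position 4: 'dc' -> no
  Position 5: 'cb' -> no
  Position 6: 'bb' -> MATCH
  Position 7: 'bb' -> MATCH
  Position 8: 'bd' -> no
  Position 9: 'dc' -> no
  Position 10: 'cc' -> no
Total matches: 2

2


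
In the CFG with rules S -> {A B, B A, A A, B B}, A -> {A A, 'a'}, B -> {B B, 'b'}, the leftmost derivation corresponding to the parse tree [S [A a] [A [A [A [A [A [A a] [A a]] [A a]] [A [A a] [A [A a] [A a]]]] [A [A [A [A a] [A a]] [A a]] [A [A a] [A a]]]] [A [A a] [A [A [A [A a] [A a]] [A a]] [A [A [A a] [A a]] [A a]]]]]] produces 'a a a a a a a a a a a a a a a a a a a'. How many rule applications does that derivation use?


Every bracketed nonterminal node [X ...] in the tree is produced by exactly one rule application.
Reading the tree off as a leftmost derivation:
  Step 1: S  =>  A A   (applied S -> A A)
  Step 2: A A  =>  a A   (applied A -> a)
  Step 3: a A  =>  a A A   (applied A -> A A)
  Step 4: a A A  =>  a A A A   (applied A -> A A)
  Step 5: a A A A  =>  a A A A A   (applied A -> A A)
  Step 6: a A A A A  =>  a A A A A A   (applied A -> A A)
  Step 7: a A A A A A  =>  a A A A A A A   (applied A -> A A)
  Step 8: a A A A A A A  =>  a a A A A A A   (applied A -> a)
  Step 9: a a A A A A A  =>  a a a A A A A   (applied A -> a)
  Step 10: a a a A A A A  =>  a a a a A A A   (applied A -> a)
  Step 11: a a a a A A A  =>  a a a a A A A A   (applied A -> A A)
  Step 12: a a a a A A A A  =>  a a a a a A A A   (applied A -> a)
  Step 13: a a a a a A A A  =>  a a a a a A A A A   (applied A -> A A)
  Step 14: a a a a a A A A A  =>  a a a a a a A A A   (applied A -> a)
  Step 15: a a a a a a A A A  =>  a a a a a a a A A   (applied A -> a)
  Step 16: a a a a a a a A A  =>  a a a a a a a A A A   (applied A -> A A)
  Step 17: a a a a a a a A A A  =>  a a a a a a a A A A A   (applied A -> A A)
  Step 18: a a a a a a a A A A A  =>  a a a a a a a A A A A A   (applied A -> A A)
  Step 19: a a a a a a a A A A A A  =>  a a a a a a a a A A A A   (applied A -> a)
  Step 20: a a a a a a a a A A A A  =>  a a a a a a a a a A A A   (applied A -> a)
  Step 21: a a a a a a a a a A A A  =>  a a a a a a a a a a A A   (applied A -> a)
  Step 22: a a a a a a a a a a A A  =>  a a a a a a a a a a A A A   (applied A -> A A)
  Step 23: a a a a a a a a a a A A A  =>  a a a a a a a a a a a A A   (applied A -> a)
  Step 24: a a a a a a a a a a a A A  =>  a a a a a a a a a a a a A   (applied A -> a)
  Step 25: a a a a a a a a a a a a A  =>  a a a a a a a a a a a a A A   (applied A -> A A)
  Step 26: a a a a a a a a a a a a A A  =>  a a a a a a a a a a a a a A   (applied A -> a)
  Step 27: a a a a a a a a a a a a a A  =>  a a a a a a a a a a a a a A A   (applied A -> A A)
  Step 28: a a a a a a a a a a a a a A A  =>  a a a a a a a a a a a a a A A A   (applied A -> A A)
  Step 29: a a a a a a a a a a a a a A A A  =>  a a a a a a a a a a a a a A A A A   (applied A -> A A)
  Step 30: a a a a a a a a a a a a a A A A A  =>  a a a a a a a a a a a a a a A A A   (applied A -> a)
  Step 31: a a a a a a a a a a a a a a A A A  =>  a a a a a a a a a a a a a a a A A   (applied A -> a)
  Step 32: a a a a a a a a a a a a a a a A A  =>  a a a a a a a a a a a a a a a a A   (applied A -> a)
  Step 33: a a a a a a a a a a a a a a a a A  =>  a a a a a a a a a a a a a a a a A A   (applied A -> A A)
  Step 34: a a a a a a a a a a a a a a a a A A  =>  a a a a a a a a a a a a a a a a A A A   (applied A -> A A)
  Step 35: a a a a a a a a a a a a a a a a A A A  =>  a a a a a a a a a a a a a a a a a A A   (applied A -> a)
  Step 36: a a a a a a a a a a a a a a a a a A A  =>  a a a a a a a a a a a a a a a a a a A   (applied A -> a)
  Step 37: a a a a a a a a a a a a a a a a a a A  =>  a a a a a a a a a a a a a a a a a a a   (applied A -> a)
Final yield: a a a a a a a a a a a a a a a a a a a
Total rewrite steps: 37

37


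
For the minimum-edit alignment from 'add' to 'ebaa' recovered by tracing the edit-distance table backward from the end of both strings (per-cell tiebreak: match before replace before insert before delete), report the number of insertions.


Edit distance = 4. Backtracking from cell (3, 4) with preference match > replace > insert > delete,
then listing the resulting alignment 'add' -> 'ebaa' left to right:
  Step 1: insert 'e' [insertion #1]
  Step 2: replace a->b
  Step 3: replace d->a
  Step 4: replace d->a
Total insertions: 1

1


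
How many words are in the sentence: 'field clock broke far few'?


Counting words by splitting on spaces:
  Word 1: 'field'
  Word 2: 'clock'
  Word 3: 'broke'
  Word 4: 'far'
  Word 5: 'few'
Total words: 5

5


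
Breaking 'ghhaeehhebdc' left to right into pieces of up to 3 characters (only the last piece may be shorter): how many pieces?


'ghhaeehhebdc' has 12 characters.
Chunking with max size 3:
  Chunk 1: 'ghh' (positions 0-2)
  Chunk 2: 'aee' (positions 3-5)
  Chunk 3: 'hhe' (positions 6-8)
  Chunk 4: 'bdc' (positions 9-11)
Total chunks: ceil(12 / 3) = 4

4


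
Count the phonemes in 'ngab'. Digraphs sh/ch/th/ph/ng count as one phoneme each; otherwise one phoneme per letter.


Parsing 'ngab' greedily, digraphs first:
  'ng' -> digraph (1 consonant phoneme) (phonemes so far: 1)
  'a' -> vowel phoneme (phonemes so far: 2)
  'b' -> consonant phoneme (phonemes so far: 3)
Total phonemes: 3

3


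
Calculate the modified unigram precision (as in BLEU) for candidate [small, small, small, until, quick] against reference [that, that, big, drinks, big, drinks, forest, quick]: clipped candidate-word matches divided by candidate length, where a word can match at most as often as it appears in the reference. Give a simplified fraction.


Reference word counts: {'big': 2, 'drinks': 2, 'forest': 1, 'quick': 1, 'that': 2}
Checking each candidate word (with clipping):
  'small' -> not in reference -> no match (matches: 0)
  'small' -> not in reference -> no match (matches: 0)
  'small' -> not in reference -> no match (matches: 0)
  'until' -> not in reference -> no match (matches: 0)
  'quick' -> in reference (ref count 1, used 1/1) -> match (matches: 1)
Clipped matches: 1, Candidate length: 5
Precision = 1/5

1/5


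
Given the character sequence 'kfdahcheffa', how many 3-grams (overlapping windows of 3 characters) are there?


String 'kfdahcheffa' has length L = 11.
Number of overlapping n-grams = L - n + 1
Substituting: 11 - 3 + 1 = 9

9


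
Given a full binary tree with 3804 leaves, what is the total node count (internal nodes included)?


Leaf nodes (terminals): 3804
Internal nodes = n - 1 = 3804 - 1 = 3803
Total = leaves + internal = 3804 + 3803 = 7607

7607


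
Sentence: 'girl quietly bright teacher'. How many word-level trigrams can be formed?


Word trigrams from [4] words:
  Trigram 1: (girl quietly bright)
  Trigram 2: (quietly bright teacher)
Total word trigrams: 4 - 2 = 2

2


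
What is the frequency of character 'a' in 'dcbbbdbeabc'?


Scanning 'dcbbbdbeabc' for 'a':
  Position 8: 'a' -> MATCH (count: 1)
Total occurrences of 'a': 1

1


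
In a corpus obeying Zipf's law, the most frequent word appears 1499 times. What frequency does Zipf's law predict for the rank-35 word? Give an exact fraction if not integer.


Zipf's law: freq(rank) = f1 / rank
f1 = 1499, rank = 35
freq = 1499 / 35
GCD(1499, 35) = 1
Simplified: 1499/35

1499/35


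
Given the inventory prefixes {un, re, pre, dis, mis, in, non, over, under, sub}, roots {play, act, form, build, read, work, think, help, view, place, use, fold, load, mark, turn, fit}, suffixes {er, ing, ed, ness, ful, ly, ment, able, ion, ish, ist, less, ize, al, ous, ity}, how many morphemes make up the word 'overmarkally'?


Segmenting 'overmarkally' against the inventory:
  'over' -> prefix (morpheme 1)
  'mark' -> root (morpheme 2)
  'al' -> suffix (morpheme 3)
  'ly' -> suffix (morpheme 4)
Total morphemes: 4

4


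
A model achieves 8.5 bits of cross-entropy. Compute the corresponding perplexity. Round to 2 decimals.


Perplexity formula: PP = 2^H
H = 8.5
PP = 2^8.5
Decompose: 2^8.5 = 2^8 * 2^0.5 = 2^8 * sqrt(2)
2^8 = 256, sqrt(2) ~ 1.4142136
PP ~ 256 * 1.4142136 = 362.0386816
Rounded to 2 decimals: 362.04

362.04


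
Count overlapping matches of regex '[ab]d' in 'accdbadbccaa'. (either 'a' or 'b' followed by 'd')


Pattern: [ab]d means either 'a' or 'b' followed by 'd'.
Scanning 'accdbadbccaa' position-by-position:
  Pos 0: window 'ac' -> no
  Pos 1: window 'cc' -> no
  Pos 2: window 'cd' -> no
  Pos 3: window 'db' -> no
  Pos 4: window 'ba' -> no
  Pos 5: window 'ad' -> MATCH
  Pos 6: window 'db' -> no
  Pos 7: window 'bc' -> no
  Pos 8: window 'cc' -> no
  Pos 9: window 'ca' -> no
  Pos 10: window 'aa' -> no
  Pos 11: window 'a' -> no
Total matches: 1

1


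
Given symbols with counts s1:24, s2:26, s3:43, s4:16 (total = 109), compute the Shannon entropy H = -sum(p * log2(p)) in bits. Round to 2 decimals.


Computing entropy H = -sum(p_i * log2(p_i)):
  s1: p = 24/109 = 0.2202, -p*log2(p) = 0.4807
  s2: p = 26/109 = 0.2385, -p*log2(p) = 0.4932
  s3: p = 43/109 = 0.3945, -p*log2(p) = 0.5294
  s4: p = 16/109 = 0.1468, -p*log2(p) = 0.4063
H = sum of terms = 1.9096
Rounded to 2 decimals: 1.91

1.91


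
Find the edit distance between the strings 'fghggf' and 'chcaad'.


Building DP table for s1='fghggf' (len 6) and s2='chcaad' (len 6):
       c  h  c  a  a  d
    0  1  2  3  4  5  6
  f 1  1  2  3  4  5  6
  g 2  2  2  3  4  5  6
  h 3  3  2  3  4  5  6
  g 4  4  3  3  4  5  6
  g 5  5  4  4  4  5  6
  f 6  6  5  5  5  5  6
Edit distance = dp[6][6] = 6

6


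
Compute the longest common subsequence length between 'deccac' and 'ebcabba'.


DP table for LCS of 'deccac' and 'ebcabba':
       e  b  c  a  b  b  a
    0  0  0  0  0  0  0  0
  d 0  0  0  0  0  0  0  0
  e 0  1  1  1  1  1  1  1
  c 0  1  1  2  2  2  2  2
  c 0  1  1  2  2  2  2  2
  a 0  1  1  2  3  3  3  3
  c 0  1  1  2  3  3  3  3
LCS: 'eca'
LCS length = 3

3


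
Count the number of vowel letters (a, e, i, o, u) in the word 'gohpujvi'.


Scanning each character of 'gohpujvi':
  Position 1: 'g' -> consonant (running count: 0)
  Position 2: 'o' -> vowel (running count: 1)
  Position 3: 'h' -> consonant (running count: 1)
  Position 4: 'p' -> consonant (running count: 1)
  Position 5: 'u' -> vowel (running count: 2)
  Position 6: 'j' -> consonant (running count: 2)
  Position 7: 'v' -> consonant (running count: 2)
  Position 8: 'i' -> vowel (running count: 3)
Total vowels: 3

3


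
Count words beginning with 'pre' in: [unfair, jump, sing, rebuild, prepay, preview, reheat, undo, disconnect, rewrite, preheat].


Checking each word for prefix 'pre':
  'unfair' -> no (count: 0)
  'jump' -> no (count: 0)
  'sing' -> no (count: 0)
  'rebuild' -> no (count: 0)
  'prepay' -> YES, starts with 'pre' (count: 1)
  'preview' -> YES, starts with 'pre' (count: 2)
  'reheat' -> no (count: 2)
  'undo' -> no (count: 2)
  'disconnect' -> no (count: 2)
  'rewrite' -> no (count: 2)
  'preheat' -> YES, starts with 'pre' (count: 3)
Total with prefix 'pre': 3

3


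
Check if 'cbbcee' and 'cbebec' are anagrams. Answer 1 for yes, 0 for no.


Sort characters of 'cbbcee': 'bbccee'
Sort characters of 'cbebec': 'bbccee'
Sorted forms match -> they ARE anagrams
Result: 1

1


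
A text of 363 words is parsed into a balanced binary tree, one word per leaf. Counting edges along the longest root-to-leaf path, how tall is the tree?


In a balanced binary tree with n leaves the deepest leaf is ceil(log2(n)) edges below the root.
log2(363) = 8.5038
ceil(8.5038) = 9
height (edges) = 9

9


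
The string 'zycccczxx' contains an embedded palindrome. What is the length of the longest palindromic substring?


Scanning 'zycccczxx' for palindromic substrings.
Substring at positions 2-5: 'cccc'.
Check: reverse('cccc') = 'cccc' -> palindrome confirmed.
Neighbouring characters ('y' / 'z') break symmetry, so it cannot extend further.
No longer palindromic substring exists; longest length = 4

4


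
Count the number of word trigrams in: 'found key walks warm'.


Word trigrams from [4] words:
  Trigram 1: (found key walks)
  Trigram 2: (key walks warm)
Total word trigrams: 4 - 2 = 2

2


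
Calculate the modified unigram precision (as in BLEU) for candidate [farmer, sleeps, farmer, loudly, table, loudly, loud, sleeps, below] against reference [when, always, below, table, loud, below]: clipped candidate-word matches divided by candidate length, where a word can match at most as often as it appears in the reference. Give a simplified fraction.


Reference word counts: {'always': 1, 'below': 2, 'loud': 1, 'table': 1, 'when': 1}
Checking each candidate word (with clipping):
  'farmer' -> not in reference -> no match (matches: 0)
  'sleeps' -> not in reference -> no match (matches: 0)
  'farmer' -> not in reference -> no match (matches: 0)
  'loudly' -> not in reference -> no match (matches: 0)
  'table' -> in reference (ref count 1, used 1/1) -> match (matches: 1)
  'loudly' -> not in reference -> no match (matches: 1)
  'loud' -> in reference (ref count 1, used 1/1) -> match (matches: 2)
  'sleeps' -> not in reference -> no match (matches: 2)
  'below' -> in reference (ref count 2, used 1/2) -> match (matches: 3)
Clipped matches: 3, Candidate length: 9
Precision = 3/9 = 1/3

1/3


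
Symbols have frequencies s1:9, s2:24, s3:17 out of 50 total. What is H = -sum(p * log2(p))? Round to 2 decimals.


Computing entropy H = -sum(p_i * log2(p_i)):
  s1: p = 9/50 = 0.1800, -p*log2(p) = 0.4453
  s2: p = 24/50 = 0.4800, -p*log2(p) = 0.5083
  s3: p = 17/50 = 0.3400, -p*log2(p) = 0.5292
H = sum of terms = 1.4828
Rounded to 2 decimals: 1.48

1.48


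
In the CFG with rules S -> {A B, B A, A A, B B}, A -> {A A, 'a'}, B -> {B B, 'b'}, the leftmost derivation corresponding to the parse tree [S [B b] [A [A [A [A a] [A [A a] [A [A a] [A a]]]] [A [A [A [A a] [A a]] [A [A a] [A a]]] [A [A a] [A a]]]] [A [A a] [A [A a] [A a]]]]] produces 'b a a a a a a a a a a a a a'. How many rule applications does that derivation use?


Every bracketed nonterminal node [X ...] in the tree is produced by exactly one rule application.
Reading the tree off as a leftmost derivation:
  Step 1: S  =>  B A   (applied S -> B A)
  Step 2: B A  =>  b A   (applied B -> b)
  Step 3: b A  =>  b A A   (applied A -> A A)
  Step 4: b A A  =>  b A A A   (applied A -> A A)
  Step 5: b A A A  =>  b A A A A   (applied A -> A A)
  Step 6: b A A A A  =>  b a A A A   (applied A -> a)
  Step 7: b a A A A  =>  b a A A A A   (applied A -> A A)
  Step 8: b a A A A A  =>  b a a A A A   (applied A -> a)
  Step 9: b a a A A A  =>  b a a A A A A   (applied A -> A A)
  Step 10: b a a A A A A  =>  b a a a A A A   (applied A -> a)
  Step 11: b a a a A A A  =>  b a a a a A A   (applied A -> a)
  Step 12: b a a a a A A  =>  b a a a a A A A   (applied A -> A A)
  Step 13: b a a a a A A A  =>  b a a a a A A A A   (applied A -> A A)
  Step 14: b a a a a A A A A  =>  b a a a a A A A A A   (applied A -> A A)
  Step 15: b a a a a A A A A A  =>  b a a a a a A A A A   (applied A -> a)
  Step 16: b a a a a a A A A A  =>  b a a a a a a A A A   (applied A -> a)
  Step 17: b a a a a a a A A A  =>  b a a a a a a A A A A   (applied A -> A A)
  Step 18: b a a a a a a A A A A  =>  b a a a a a a a A A A   (applied A -> a)
  Step 19: b a a a a a a a A A A  =>  b a a a a a a a a A A   (applied A -> a)
  Step 20: b a a a a a a a a A A  =>  b a a a a a a a a A A A   (applied A -> A A)
  Step 21: b a a a a a a a a A A A  =>  b a a a a a a a a a A A   (applied A -> a)
  Step 22: b a a a a a a a a a A A  =>  b a a a a a a a a a a A   (applied A -> a)
  Step 23: b a a a a a a a a a a A  =>  b a a a a a a a a a a A A   (applied A -> A A)
  Step 24: b a a a a a a a a a a A A  =>  b a a a a a a a a a a a A   (applied A -> a)
  Step 25: b a a a a a a a a a a a A  =>  b a a a a a a a a a a a A A   (applied A -> A A)
  Step 26: b a a a a a a a a a a a A A  =>  b a a a a a a a a a a a a A   (applied A -> a)
  Step 27: b a a a a a a a a a a a a A  =>  b a a a a a a a a a a a a a   (applied A -> a)
Final yield: b a a a a a a a a a a a a a
Total rewrite steps: 27

27


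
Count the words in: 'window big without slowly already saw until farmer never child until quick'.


Counting words by splitting on spaces:
  Word 1: 'window'
  Word 2: 'big'
  Word 3: 'without'
  Word 4: 'slowly'
  Word 5: 'already'
  Word 6: 'saw'
  Word 7: 'until'
  Word 8: 'farmer'
  Word 9: 'never'
  Word 10: 'child'
  Word 11: 'until'
  Word 12: 'quick'
Total words: 12

12


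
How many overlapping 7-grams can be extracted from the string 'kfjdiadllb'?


String 'kfjdiadllb' has length L = 10.
Number of overlapping n-grams = L - n + 1
Substituting: 10 - 7 + 1 = 4

4


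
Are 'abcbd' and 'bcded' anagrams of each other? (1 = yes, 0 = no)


Sort characters of 'abcbd': 'abbcd'
Sort characters of 'bcded': 'bcdde'
Sorted forms differ -> they are NOT anagrams
Result: 0

0


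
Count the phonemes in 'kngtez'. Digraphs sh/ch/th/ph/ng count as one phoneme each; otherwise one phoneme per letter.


Parsing 'kngtez' greedily, digraphs first:
  'k' -> consonant phoneme (phonemes so far: 1)
  'ng' -> digraph (1 consonant phoneme) (phonemes so far: 2)
  't' -> consonant phoneme (phonemes so far: 3)
  'e' -> vowel phoneme (phonemes so far: 4)
  'z' -> consonant phoneme (phonemes so far: 5)
Total phonemes: 5

5


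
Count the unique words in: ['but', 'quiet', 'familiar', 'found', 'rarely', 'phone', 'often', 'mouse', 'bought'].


Listing all tokens and tracking unique types:
  Token 1: 'but' -> NEW (unique so far: 1)
  Token 2: 'quiet' -> NEW (unique so far: 2)
  Token 3: 'familiar' -> NEW (unique so far: 3)
  Token 4: 'found' -> NEW (unique so far: 4)
  Token 5: 'rarely' -> NEW (unique so far: 5)
  Token 6: 'phone' -> NEW (unique so far: 6)
  Token 7: 'often' -> NEW (unique so far: 7)
  Token 8: 'mouse' -> NEW (unique so far: 8)
  Token 9: 'bought' -> NEW (unique so far: 9)
Unique types: ('bought', 'but', 'familiar', 'found', 'mouse', 'often', 'phone', 'quiet', 'rarely')
Vocabulary size: 9

9


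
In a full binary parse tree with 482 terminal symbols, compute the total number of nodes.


Leaf nodes (terminals): 482
Internal nodes = n - 1 = 482 - 1 = 481
Total = leaves + internal = 482 + 481 = 963

963


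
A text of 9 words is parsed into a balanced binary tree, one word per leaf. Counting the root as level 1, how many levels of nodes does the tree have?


In a balanced binary tree with n leaves the deepest leaf is ceil(log2(n)) edges below the root,
so counting node levels inclusive of root and leaves gives ceil(log2(n)) + 1 levels.
log2(9) = 3.1699
ceil(3.1699) = 4
levels = 4 + 1 = 5

5


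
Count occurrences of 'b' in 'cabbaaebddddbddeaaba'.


Scanning 'cabbaaebddddbddeaaba' for 'b':
  Position 2: 'b' -> MATCH (count: 1)
  Position 3: 'b' -> MATCH (count: 2)
  Position 7: 'b' -> MATCH (count: 3)
  Position 12: 'b' -> MATCH (count: 4)
  Position 18: 'b' -> MATCH (count: 5)
Total occurrences of 'b': 5

5


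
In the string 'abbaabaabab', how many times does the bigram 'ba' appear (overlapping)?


Scanning 'abbaabaabab' for bigram 'ba':
  Position 0: 'ab' -> no
  Position 1: 'bb' -> no
  Position 2: 'ba' -> MATCH
  Position 3: 'aa' -> no
  Position 4: 'ab' -> no
  Position 5: 'ba' -> MATCH
  Position 6: 'aa' -> no
  Position 7: 'ab' -> no
  Position 8: 'ba' -> MATCH
  Position 9: 'ab' -> no
Total matches: 3

3


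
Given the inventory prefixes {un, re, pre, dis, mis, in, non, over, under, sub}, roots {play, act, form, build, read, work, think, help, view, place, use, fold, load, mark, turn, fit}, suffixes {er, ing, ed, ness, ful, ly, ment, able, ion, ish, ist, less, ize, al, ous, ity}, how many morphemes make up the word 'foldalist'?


Segmenting 'foldalist' against the inventory:
  'fold' -> root (morpheme 1)
  'al' -> suffix (morpheme 2)
  'ist' -> suffix (morpheme 3)
Total morphemes: 3

3


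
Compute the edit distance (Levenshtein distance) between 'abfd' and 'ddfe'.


Building DP table for s1='abfd' (len 4) and s2='ddfe' (len 4):
       d  d  f  e
    0  1  2  3  4
  a 1  1  2  3  4
  b 2  2  2  3  4
  f 3  3  3  2  3
  d 4  3  3  3  3
Edit distance = dp[4][4] = 3

3


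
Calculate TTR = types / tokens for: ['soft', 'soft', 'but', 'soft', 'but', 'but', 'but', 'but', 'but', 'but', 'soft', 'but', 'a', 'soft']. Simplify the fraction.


Tokens: 14
Unique types: ('a', 'but', 'soft') = 3
TTR = 3/14
Already in lowest terms.

3/14


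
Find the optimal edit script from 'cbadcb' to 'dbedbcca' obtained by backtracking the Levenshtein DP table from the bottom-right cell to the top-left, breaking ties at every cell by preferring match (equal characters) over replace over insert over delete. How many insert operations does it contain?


Edit distance = 5. Backtracking from cell (6, 8) with preference match > replace > insert > delete,
then listing the resulting alignment 'cbadcb' -> 'dbedbcca' left to right:
  Step 1: replace c->d
  Step 2: keep 'b'
  Step 3: replace a->e
  Step 4: keep 'd'
  Step 5: insert 'b' [insertion #1]
  Step 6: insert 'c' [insertion #2]
  Step 7: keep 'c'
  Step 8: replace b->a
Total insertions: 2

2


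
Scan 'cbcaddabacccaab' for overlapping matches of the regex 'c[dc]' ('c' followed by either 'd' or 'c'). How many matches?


Pattern: c[dc] means 'c' followed by either 'd' or 'c'.
Scanning 'cbcaddabacccaab' position-by-position:
  Pos 0: window 'cb' -> no
  Pos 1: window 'bc' -> no
  Pos 2: window 'ca' -> no
  Pos 3: window 'ad' -> no
  Pos 4: window 'dd' -> no
  Pos 5: window 'da' -> no
  Pos 6: window 'ab' -> no
  Pos 7: window 'ba' -> no
  Pos 8: window 'ac' -> no
  Pos 9: window 'cc' -> MATCH
  Pos 10: window 'cc' -> MATCH
  Pos 11: window 'ca' -> no
  Pos 12: window 'aa' -> no
  Pos 13: window 'ab' -> no
  Pos 14: window 'b' -> no
Total matches: 2

2


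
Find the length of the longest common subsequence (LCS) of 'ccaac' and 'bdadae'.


DP table for LCS of 'ccaac' and 'bdadae':
       b  d  a  d  a  e
    0  0  0  0  0  0  0
  c 0  0  0  0  0  0  0
  c 0  0  0  0  0  0  0
  a 0  0  0  1  1  1  1
  a 0  0  0  1  1  2  2
  c 0  0  0  1  1  2  2
LCS: 'aa'
LCS length = 2

2


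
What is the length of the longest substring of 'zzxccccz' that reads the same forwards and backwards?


Scanning 'zzxccccz' for palindromic substrings.
Substring at positions 3-6: 'cccc'.
Check: reverse('cccc') = 'cccc' -> palindrome confirmed.
Neighbouring characters ('x' / 'z') break symmetry, so it cannot extend further.
No longer palindromic substring exists; longest length = 4

4


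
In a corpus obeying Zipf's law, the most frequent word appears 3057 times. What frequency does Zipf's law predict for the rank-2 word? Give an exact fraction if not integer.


Zipf's law: freq(rank) = f1 / rank
f1 = 3057, rank = 2
freq = 3057 / 2
GCD(3057, 2) = 1
Simplified: 3057/2

3057/2


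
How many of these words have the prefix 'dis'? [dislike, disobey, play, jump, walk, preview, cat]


Checking each word for prefix 'dis':
  'dislike' -> YES, starts with 'dis' (count: 1)
  'disobey' -> YES, starts with 'dis' (count: 2)
  'play' -> no (count: 2)
  'jump' -> no (count: 2)
  'walk' -> no (count: 2)
  'preview' -> no (count: 2)
  'cat' -> no (count: 2)
Total with prefix 'dis': 2

2


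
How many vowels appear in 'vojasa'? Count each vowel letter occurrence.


Scanning each character of 'vojasa':
  Position 1: 'v' -> consonant (running count: 0)
  Position 2: 'o' -> vowel (running count: 1)
  Position 3: 'j' -> consonant (running count: 1)
  Position 4: 'a' -> vowel (running count: 2)
  Position 5: 's' -> consonant (running count: 2)
  Position 6: 'a' -> vowel (running count: 3)
Total vowels: 3

3


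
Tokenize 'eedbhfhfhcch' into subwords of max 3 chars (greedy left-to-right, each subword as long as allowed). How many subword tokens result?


'eedbhfhfhcch' has 12 characters.
Chunking with max size 3:
  Chunk 1: 'eed' (positions 0-2)
  Chunk 2: 'bhf' (positions 3-5)
  Chunk 3: 'hfh' (positions 6-8)
  Chunk 4: 'cch' (positions 9-11)
Total chunks: ceil(12 / 3) = 4

4


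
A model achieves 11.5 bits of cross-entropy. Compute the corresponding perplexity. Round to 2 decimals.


Perplexity formula: PP = 2^H
H = 11.5
PP = 2^11.5
Decompose: 2^11.5 = 2^11 * 2^0.5 = 2^11 * sqrt(2)
2^11 = 2048, sqrt(2) ~ 1.4142136
PP ~ 2048 * 1.4142136 = 2896.3094528
Rounded to 2 decimals: 2896.31

2896.31


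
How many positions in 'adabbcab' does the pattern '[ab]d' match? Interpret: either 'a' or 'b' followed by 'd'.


Pattern: [ab]d means either 'a' or 'b' followed by 'd'.
Scanning 'adabbcab' position-by-position:
  Pos 0: window 'ad' -> MATCH
  Pos 1: window 'da' -> no
  Pos 2: window 'ab' -> no
  Pos 3: window 'bb' -> no
  Pos 4: window 'bc' -> no
  Pos 5: window 'ca' -> no
  Pos 6: window 'ab' -> no
  Pos 7: window 'b' -> no
Total matches: 1

1


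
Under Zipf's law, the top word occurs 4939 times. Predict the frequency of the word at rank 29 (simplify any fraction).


Zipf's law: freq(rank) = f1 / rank
f1 = 4939, rank = 29
freq = 4939 / 29
GCD(4939, 29) = 1
Simplified: 4939/29

4939/29


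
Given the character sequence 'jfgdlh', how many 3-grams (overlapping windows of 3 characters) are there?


String 'jfgdlh' has length L = 6.
Number of overlapping n-grams = L - n + 1
Substituting: 6 - 3 + 1 = 4

4


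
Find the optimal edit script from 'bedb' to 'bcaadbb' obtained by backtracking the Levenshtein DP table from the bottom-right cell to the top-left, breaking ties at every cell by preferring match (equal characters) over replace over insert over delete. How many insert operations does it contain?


Edit distance = 4. Backtracking from cell (4, 7) with preference match > replace > insert > delete,
then listing the resulting alignment 'bedb' -> 'bcaadbb' left to right:
  Step 1: keep 'b'
  Step 2: insert 'c' [insertion #1]
  Step 3: insert 'a' [insertion #2]
  Step 4: replace e->a
  Step 5: keep 'd'
  Step 6: insert 'b' [insertion #3]
  Step 7: keep 'b'
Total insertions: 3

3


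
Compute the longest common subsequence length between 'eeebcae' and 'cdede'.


DP table for LCS of 'eeebcae' and 'cdede':
       c  d  e  d  e
    0  0  0  0  0  0
  e 0  0  0  1  1  1
  e 0  0  0  1  1  2
  e 0  0  0  1  1  2
  b 0  0  0  1  1  2
  c 0  1  1  1  1  2
  a 0  1  1  1  1  2
  e 0  1  1  2  2  2
LCS: 'ee'
LCS length = 2

2


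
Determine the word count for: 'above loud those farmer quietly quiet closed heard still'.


Counting words by splitting on spaces:
  Word 1: 'above'
  Word 2: 'loud'
  Word 3: 'those'
  Word 4: 'farmer'
  Word 5: 'quietly'
  Word 6: 'quiet'
  Word 7: 'closed'
  Word 8: 'heard'
  Word 9: 'still'
Total words: 9

9


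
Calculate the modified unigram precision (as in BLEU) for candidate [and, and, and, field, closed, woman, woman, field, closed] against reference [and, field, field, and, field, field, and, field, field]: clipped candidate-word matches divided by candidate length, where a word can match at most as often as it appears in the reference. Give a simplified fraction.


Reference word counts: {'and': 3, 'field': 6}
Checking each candidate word (with clipping):
  'and' -> in reference (ref count 3, used 1/3) -> match (matches: 1)
  'and' -> in reference (ref count 3, used 2/3) -> match (matches: 2)
  'and' -> in reference (ref count 3, used 3/3) -> match (matches: 3)
  'field' -> in reference (ref count 6, used 1/6) -> match (matches: 4)
  'closed' -> not in reference -> no match (matches: 4)
  'woman' -> not in reference -> no match (matches: 4)
  'woman' -> not in reference -> no match (matches: 4)
  'field' -> in reference (ref count 6, used 2/6) -> match (matches: 5)
  'closed' -> not in reference -> no match (matches: 5)
Clipped matches: 5, Candidate length: 9
Precision = 5/9

5/9


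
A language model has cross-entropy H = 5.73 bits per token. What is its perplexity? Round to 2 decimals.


Perplexity formula: PP = 2^H
H = 5.73
PP = 2^5.73
Decompose: 2^5.73 = 2^5 * 2^0.73
2^5 = 32, 2^0.73 ~ 1.6586391
PP ~ 32 * 1.6586391 = 53.0764512
Rounded to 2 decimals: 53.08

53.08


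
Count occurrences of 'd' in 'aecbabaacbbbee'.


Scanning 'aecbabaacbbbee' for 'd':
  No matches found.
Total occurrences of 'd': 0

0


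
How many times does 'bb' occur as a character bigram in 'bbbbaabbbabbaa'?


Scanning 'bbbbaabbbabbaa' for bigram 'bb':
  Position 0: 'bb' -> MATCH
  Position 1: 'bb' -> MATCH
  Position 2: 'bb' -> MATCH
  Position 3: 'ba' -> no
  Position 4: 'aa' -> no
  Position 5: 'ab' -> no
  Position 6: 'bb' -> MATCH
  Position 7: 'bb' -> MATCH
  Position 8: 'ba' -> no
  Position 9: 'ab' -> no
  Position 10: 'bb' -> MATCH
  Position 11: 'ba' -> no
  Position 12: 'aa' -> no
Total matches: 6

6


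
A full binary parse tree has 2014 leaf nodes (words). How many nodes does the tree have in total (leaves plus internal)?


Leaf nodes (terminals): 2014
Internal nodes = n - 1 = 2014 - 1 = 2013
Total = leaves + internal = 2014 + 2013 = 4027

4027


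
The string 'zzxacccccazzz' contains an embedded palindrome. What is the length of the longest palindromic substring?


Scanning 'zzxacccccazzz' for palindromic substrings.
Substring at positions 3-9: 'accccca'.
Check: reverse('accccca') = 'accccca' -> palindrome confirmed.
Neighbouring characters ('x' / 'z') break symmetry, so it cannot extend further.
No longer palindromic substring exists; longest length = 7

7


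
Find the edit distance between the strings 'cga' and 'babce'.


Building DP table for s1='cga' (len 3) and s2='babce' (len 5):
       b  a  b  c  e
    0  1  2  3  4  5
  c 1  1  2  3  3  4
  g 2  2  2  3  4  4
  a 3  3  2  3  4  5
Edit distance = dp[3][5] = 5

5


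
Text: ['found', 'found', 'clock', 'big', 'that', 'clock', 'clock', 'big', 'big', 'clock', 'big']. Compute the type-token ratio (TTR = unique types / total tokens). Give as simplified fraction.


Tokens: 11
Unique types: ('big', 'clock', 'found', 'that') = 4
TTR = 4/11
Already in lowest terms.

4/11


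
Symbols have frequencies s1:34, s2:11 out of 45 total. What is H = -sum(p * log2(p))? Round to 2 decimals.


Computing entropy H = -sum(p_i * log2(p_i)):
  s1: p = 34/45 = 0.7556, -p*log2(p) = 0.3055
  s2: p = 11/45 = 0.2444, -p*log2(p) = 0.4968
H = sum of terms = 0.8023
Rounded to 2 decimals: 0.80

0.80


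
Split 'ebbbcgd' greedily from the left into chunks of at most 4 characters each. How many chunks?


'ebbbcgd' has 7 characters.
Chunking with max size 4:
  Chunk 1: 'ebbb' (positions 0-3)
  Chunk 2: 'cgd' (positions 4-6)
Total chunks: ceil(7 / 4) = 2

2


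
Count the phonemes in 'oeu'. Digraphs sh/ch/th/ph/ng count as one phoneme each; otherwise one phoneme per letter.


Parsing 'oeu' greedily, digraphs first:
  'o' -> vowel phoneme (phonemes so far: 1)
  'e' -> vowel phoneme (phonemes so far: 2)
  'u' -> vowel phoneme (phonemes so far: 3)
Total phonemes: 3

3


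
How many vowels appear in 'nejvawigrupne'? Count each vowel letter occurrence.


Scanning each character of 'nejvawigrupne':
  Position 1: 'n' -> consonant (running count: 0)
  Position 2: 'e' -> vowel (running count: 1)
  Position 3: 'j' -> consonant (running count: 1)
  Position 4: 'v' -> consonant (running count: 1)
  Position 5: 'a' -> vowel (running count: 2)
  Position 6: 'w' -> consonant (running count: 2)
  Position 7: 'i' -> vowel (running count: 3)
  Position 8: 'g' -> consonant (running count: 3)
  Position 9: 'r' -> consonant (running count: 3)
  Position 10: 'u' -> vowel (running count: 4)
  Position 11: 'p' -> consonant (running count: 4)
  Position 12: 'n' -> consonant (running count: 4)
  Position 13: 'e' -> vowel (running count: 5)
Total vowels: 5

5


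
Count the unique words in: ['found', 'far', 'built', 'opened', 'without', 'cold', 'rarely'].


Listing all tokens and tracking unique types:
  Token 1: 'found' -> NEW (unique so far: 1)
  Token 2: 'far' -> NEW (unique so far: 2)
  Token 3: 'built' -> NEW (unique so far: 3)
  Token 4: 'opened' -> NEW (unique so far: 4)
  Token 5: 'without' -> NEW (unique so far: 5)
  Token 6: 'cold' -> NEW (unique so far: 6)
  Token 7: 'rarely' -> NEW (unique so far: 7)
Unique types: ('built', 'cold', 'far', 'found', 'opened', 'rarely', 'without')
Vocabulary size: 7

7


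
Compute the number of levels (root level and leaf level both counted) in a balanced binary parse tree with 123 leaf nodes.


In a balanced binary tree with n leaves the deepest leaf is ceil(log2(n)) edges below the root,
so counting node levels inclusive of root and leaves gives ceil(log2(n)) + 1 levels.
log2(123) = 6.9425
ceil(6.9425) = 7
levels = 7 + 1 = 8

8
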